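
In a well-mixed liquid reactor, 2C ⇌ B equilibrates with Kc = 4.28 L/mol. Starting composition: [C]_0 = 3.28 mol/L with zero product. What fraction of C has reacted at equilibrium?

Let X = conversion of C; extent ξ = 3.28X/2 mol/L.
Concentrations: [C] = 3.28 − 3.28X; [B] = 1.64X.
Kc = [B] / ([C]^2).
This equals 4.28 at X = 0.828 (the root in 0 < X < 1).

X = 0.828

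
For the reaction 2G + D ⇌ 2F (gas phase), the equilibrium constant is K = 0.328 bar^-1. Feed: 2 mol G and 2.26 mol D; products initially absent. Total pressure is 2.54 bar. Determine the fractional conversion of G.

X = 0.388

Take 2 mol G as basis and let X be its fractional conversion, so ξ = X.
Mole table: n_G = 2 − 2X; n_D = 2.26 − X; n_F = 2X.
n_T = Σnᵢ = 4.26 − X.
With p_i = (n_i/n_T)P, K = p_F^2 / (p_G^2 p_D).
This yields a degree-3 equation in X; solving on (0,1), X = 0.388.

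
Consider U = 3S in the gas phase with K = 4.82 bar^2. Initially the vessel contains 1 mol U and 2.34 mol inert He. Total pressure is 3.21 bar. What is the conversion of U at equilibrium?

X = 0.538

Take 1 mol U as basis and let X be its fractional conversion, so ξ = X.
Moles: n_U = 1 − X; n_S = 3X; n_I = 2.34 (inert).
Total moles n_T = 3.34 + 2X.
Mole fractions y_i = n_i/n_T; K = p_S^3 / (p_U) with p_i = y_i·P.
Setting this equal to 4.82 bar^2 and taking the physical root (0 < X < 1) gives X = 0.538.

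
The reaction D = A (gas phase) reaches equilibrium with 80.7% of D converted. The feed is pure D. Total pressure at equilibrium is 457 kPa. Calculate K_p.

K_p = 4.18

Basis: 1 mol D initially; let X = conversion of D. Extent ξ = X.
At extent ξ: n_D = 1 − X; n_A = X.
Since Δν = 0, n_T = 1 throughout.
At X = 0.807: n_D = 0.193, n_A = 0.807, n_T = 1.
p_i = (n_i/n_T)·P. K_p = p_A / (p_D) = 4.18.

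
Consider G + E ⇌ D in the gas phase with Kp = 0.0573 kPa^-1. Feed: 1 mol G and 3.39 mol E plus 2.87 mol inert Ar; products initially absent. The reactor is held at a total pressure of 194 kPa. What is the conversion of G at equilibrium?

Basis: 1 mol G initially; let X = conversion of G. Extent ξ = X.
Species balance: n_G = 1 − X; n_E = 3.39 − X; n_D = X; n_I = 2.87 (inert).
n_T = Σnᵢ = 7.26 − X.
With p_i = (n_i/n_T)P, Kp = p_D / (p_G p_E).
Equating to 0.0573 kPa^-1 and solving on 0 < X < 1: X = 0.816.

X = 0.816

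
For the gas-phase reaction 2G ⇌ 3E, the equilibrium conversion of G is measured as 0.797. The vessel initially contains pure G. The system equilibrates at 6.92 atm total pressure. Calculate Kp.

Kp = 205 atm

Basis: 1 mol G initially; let X = conversion of G. Extent ξ = 0.5X.
Species balance: n_G = 1 − X; n_E = 1.5X.
Total moles n_T = 1 + 0.5X.
At X = 0.797: n_G = 0.203, n_E = 1.2, n_T = 1.4.
p_i = (n_i/n_T)·P. Kp = p_E^3 / (p_G^2) = 205 atm.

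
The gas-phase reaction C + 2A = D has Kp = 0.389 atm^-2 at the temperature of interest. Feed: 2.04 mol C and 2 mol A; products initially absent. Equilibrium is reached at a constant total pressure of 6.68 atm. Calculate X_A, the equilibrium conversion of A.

X = 0.767

Let X = conversion of A (basis 2 mol A); extent of reaction ξ = X.
At extent ξ: n_C = 2.04 − X; n_A = 2 − 2X; n_D = X.
Total moles n_T = 4.04 − 2X.
With p_i = (n_i/n_T)P, Kp = p_D / (p_C p_A^2).
This yields a degree-3 equation in X; solving on (0,1), X = 0.767.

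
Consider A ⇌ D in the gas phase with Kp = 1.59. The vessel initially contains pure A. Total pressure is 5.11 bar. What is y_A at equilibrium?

y_A = 0.386

Take 1 mol A as basis and let X be its fractional conversion, so ξ = X.
At extent ξ: n_A = 1 − X; n_D = X.
n_T stays at 1 (no change in mole number).
Mole fractions y_i = n_i/n_T; Kp = p_D / (p_A) with p_i = y_i·P.
Equating to 1.59 and solving on 0 < X < 1: X = 0.614.
Then n_A = 0.386, n_T = 1, so y_A = 0.386.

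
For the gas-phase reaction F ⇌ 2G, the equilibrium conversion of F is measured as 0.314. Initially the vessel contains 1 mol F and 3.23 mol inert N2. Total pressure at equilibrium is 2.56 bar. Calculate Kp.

Kp = 0.324 bar

Basis: 1 mol F initially; let X = conversion of F. Extent ξ = X.
Moles: n_F = 1 − X; n_G = 2X; n_I = 3.23 (inert).
n_T = Σnᵢ = 4.23 + X.
At X = 0.314: n_F = 0.686, n_G = 0.628, n_T = 4.54.
p_i = (n_i/n_T)·P. Kp = p_G^2 / (p_F) = 0.324 bar.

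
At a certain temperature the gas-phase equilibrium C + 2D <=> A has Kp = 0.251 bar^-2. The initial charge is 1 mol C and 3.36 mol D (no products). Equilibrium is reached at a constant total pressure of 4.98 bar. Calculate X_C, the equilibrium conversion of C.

Let X = conversion of C (basis 1 mol C); extent of reaction ξ = X.
Moles: n_C = 1 − X; n_D = 3.36 − 2X; n_A = X.
Summing: n_T = 4.36 − 2X.
y_i = n_i/n_T, p_i = y_i·P. Kp = p_A / (p_C p_D^2).
This yields a degree-3 equation in X; solving on (0,1), X = 0.728.

X = 0.728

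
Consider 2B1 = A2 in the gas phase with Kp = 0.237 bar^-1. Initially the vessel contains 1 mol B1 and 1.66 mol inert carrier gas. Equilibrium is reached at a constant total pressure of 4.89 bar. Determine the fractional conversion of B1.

Let X = conversion of B1 (basis 1 mol B1); extent of reaction ξ = 0.5X.
Moles: n_B1 = 1 − X; n_A2 = 0.5X; n_I = 1.66 (inert).
Total moles n_T = 2.66 − 0.5X.
With p_i = (n_i/n_T)P, Kp = p_A2 / (p_B1^2).
Equating to 0.237 bar^-1 and solving on 0 < X < 1: X = 0.371.

X = 0.371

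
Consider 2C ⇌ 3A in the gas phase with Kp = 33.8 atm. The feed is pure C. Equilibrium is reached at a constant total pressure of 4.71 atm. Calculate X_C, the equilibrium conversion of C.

X = 0.673

Let X = conversion of C (basis 1 mol C); extent of reaction ξ = 0.5X.
Moles: n_C = 1 − X; n_A = 1.5X.
n_T = Σnᵢ = 1 + 0.5X.
Mole fractions y_i = n_i/n_T; Kp = p_A^3 / (p_C^2) with p_i = y_i·P.
Equating to 33.8 atm and solving on 0 < X < 1: X = 0.673.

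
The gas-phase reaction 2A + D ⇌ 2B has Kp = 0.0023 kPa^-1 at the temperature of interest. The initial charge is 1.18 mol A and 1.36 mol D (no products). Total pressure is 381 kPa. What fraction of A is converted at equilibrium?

Basis: 1.18 mol A initially; let X = conversion of A. Extent ξ = 0.59X.
Species balance: n_A = 1.18 − 1.18X; n_D = 1.36 − 0.59X; n_B = 1.18X.
n_T = Σnᵢ = 2.54 − 0.59X.
With p_i = (n_i/n_T)P, Kp = p_B^2 / (p_A^2 p_D).
Substituting and setting equal to 0.0023 kPa^-1 gives a polynomial in X; the root in (0,1) is X = 0.395.

X = 0.395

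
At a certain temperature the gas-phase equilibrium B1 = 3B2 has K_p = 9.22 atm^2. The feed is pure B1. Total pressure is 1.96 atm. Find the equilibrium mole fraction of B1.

Take 1 mol B1 as basis and let X be its fractional conversion, so ξ = X.
Mole table: n_B1 = 1 − X; n_B2 = 3X.
Summing: n_T = 1 + 2X.
y_i = n_i/n_T, p_i = y_i·P. K_p = p_B2^3 / (p_B1).
Equating to 9.22 atm^2 and solving on 0 < X < 1: X = 0.560.
Then n_B1 = 0.44, n_T = 2.12, so y_B1 = 0.207.

y_B1 = 0.207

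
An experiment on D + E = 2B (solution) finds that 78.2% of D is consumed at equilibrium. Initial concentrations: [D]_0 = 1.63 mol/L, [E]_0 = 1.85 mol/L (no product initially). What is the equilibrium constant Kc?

Kc = 31.8

Let X = conversion of D.
Concentrations: [D] = 1.63 − 1.63X; [E] = 1.85 − 1.63X; [B] = 3.26X.
At X = 0.782: [D] = 0.355, [E] = 0.575, [B] = 2.55.
Kc = [B]^2 / ([D] [E]) = 31.8.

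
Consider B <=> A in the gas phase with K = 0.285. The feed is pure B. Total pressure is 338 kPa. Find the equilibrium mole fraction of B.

y_B = 0.778

Take 1 mol B as basis and let X be its fractional conversion, so ξ = X.
Mole table: n_B = 1 − X; n_A = X.
Total moles n_T = 1 (Δν = 0, constant).
With p_i = (n_i/n_T)P, K = p_A / (p_B).
Setting this equal to 0.285 and taking the physical root (0 < X < 1) gives X = 0.222.
Then n_B = 0.778, n_T = 1, so y_B = 0.778.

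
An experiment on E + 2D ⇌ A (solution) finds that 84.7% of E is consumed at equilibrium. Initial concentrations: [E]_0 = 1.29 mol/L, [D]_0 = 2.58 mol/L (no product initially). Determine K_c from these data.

Let X = conversion of E.
Concentrations: [E] = 1.29 − 1.29X; [D] = 2.58 − 2.58X; [A] = 1.29X.
At X = 0.847: [E] = 0.197, [D] = 0.395, [A] = 1.09.
K_c = [A] / ([E] [D]^2) = 35.5 (mol/L)^-2.

K_c = 35.5 (mol/L)^-2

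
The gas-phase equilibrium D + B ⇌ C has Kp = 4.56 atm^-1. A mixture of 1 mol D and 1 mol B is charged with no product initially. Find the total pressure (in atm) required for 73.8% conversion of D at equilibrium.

Let X = conversion of D (basis 1 mol D); extent of reaction ξ = X.
Mole table: n_D = 1 − X; n_B = 1 − X; n_C = X.
Summing: n_T = 2 − X.
Kp = p_C / (p_D p_B) with p_i = (n_i/n_T)·P.
At X = 0.738: the mole-fraction product g(X) = Π y_i^ν_i = 13.57. Since Kp = g(X)·P^{-1}, P = (g/Kp)^(1/1) = (13.57/4.56)^(1/1) = 2.98 atm.

P = 2.98 atm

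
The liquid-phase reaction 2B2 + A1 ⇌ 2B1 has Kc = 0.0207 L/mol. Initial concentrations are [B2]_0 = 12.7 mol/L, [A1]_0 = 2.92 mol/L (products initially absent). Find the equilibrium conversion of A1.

Let X = conversion of A1; extent ξ = 2.92·X mol/L.
Concentrations: [B2] = 12.7 − 5.84X; [A1] = 2.92 − 2.92X; [B1] = 5.84X.
Kc = [B1]^2 / ([B2]^2 [A1]).
This equals 0.0207 at X = 0.358 (the root in 0 < X < 1).

X = 0.358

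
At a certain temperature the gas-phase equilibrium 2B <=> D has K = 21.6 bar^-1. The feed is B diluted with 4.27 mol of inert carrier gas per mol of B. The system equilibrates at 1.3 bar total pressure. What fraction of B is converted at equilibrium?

Basis: 1 mol B initially; let X = conversion of B. Extent ξ = 0.5X.
Species balance: n_B = 1 − X; n_D = 0.5X; n_I = 4.27 (inert).
Summing: n_T = 5.27 − 0.5X.
Mole fractions y_i = n_i/n_T; K = p_D / (p_B^2) with p_i = y_i·P.
Substituting and setting equal to 21.6 bar^-1 gives a polynomial in X; the root in (0,1) is X = 0.745.

X = 0.745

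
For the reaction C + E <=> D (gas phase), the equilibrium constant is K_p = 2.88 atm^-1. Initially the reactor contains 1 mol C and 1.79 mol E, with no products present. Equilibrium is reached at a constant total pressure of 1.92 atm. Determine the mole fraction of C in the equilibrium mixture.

y_C = 0.127

Let X = conversion of C (basis 1 mol C); extent of reaction ξ = X.
Mole table: n_C = 1 − X; n_E = 1.79 − X; n_D = X.
n_T = Σnᵢ = 2.79 − X.
y_i = n_i/n_T, p_i = y_i·P. K_p = p_D / (p_C p_E).
Equating to 2.88 atm^-1 and solving on 0 < X < 1: X = 0.739.
Then n_C = 0.261, n_T = 2.05, so y_C = 0.127.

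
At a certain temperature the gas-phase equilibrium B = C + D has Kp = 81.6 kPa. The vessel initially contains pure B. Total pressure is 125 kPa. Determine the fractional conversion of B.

X = 0.628

Let X = conversion of B (basis 1 mol B); extent of reaction ξ = X.
Species balance: n_B = 1 − X; n_C = X; n_D = X.
Total moles n_T = 1 + X.
With p_i = (n_i/n_T)P, Kp = p_C p_D / (p_B).
Equating to 81.6 kPa and solving on 0 < X < 1: X = 0.628.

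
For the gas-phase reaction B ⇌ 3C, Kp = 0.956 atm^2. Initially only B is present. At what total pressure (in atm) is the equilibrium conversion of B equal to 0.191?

Basis: 1 mol B initially; let X = conversion of B. Extent ξ = X.
Species balance: n_B = 1 − X; n_C = 3X.
Total moles n_T = 1 + 2X.
Kp = p_C^3 / (p_B) with p_i = (n_i/n_T)·P.
At X = 0.191: the mole-fraction product g(X) = Π y_i^ν_i = 0.1218. Since Kp = g(X)·P^{2}, P = (Kp/g)^(1/2) = (0.956/0.1218)^(1/2) = 2.8 atm.

P = 2.8 atm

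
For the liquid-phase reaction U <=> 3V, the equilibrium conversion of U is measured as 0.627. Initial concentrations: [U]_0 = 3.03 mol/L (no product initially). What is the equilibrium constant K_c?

K_c = 164 (mol/L)^2

Let X = conversion of U.
Concentrations: [U] = 3.03 − 3.03X; [V] = 9.09X.
At X = 0.627: [U] = 1.13, [V] = 5.7.
K_c = [V]^3 / ([U]) = 164 (mol/L)^2.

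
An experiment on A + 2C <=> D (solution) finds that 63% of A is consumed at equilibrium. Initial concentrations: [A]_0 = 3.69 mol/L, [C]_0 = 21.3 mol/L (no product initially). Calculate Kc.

Kc = 0.00614 (mol/L)^-2

Let X = conversion of A.
Concentrations: [A] = 3.69 − 3.69X; [C] = 21.3 − 7.38X; [D] = 3.69X.
At X = 0.63: [A] = 1.37, [C] = 16.7, [D] = 2.32.
Kc = [D] / ([A] [C]^2) = 0.00614 (mol/L)^-2.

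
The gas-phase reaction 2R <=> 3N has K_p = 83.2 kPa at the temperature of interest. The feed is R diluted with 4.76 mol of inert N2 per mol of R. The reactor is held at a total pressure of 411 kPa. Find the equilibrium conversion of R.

X = 0.467

Basis: 1 mol R initially; let X = conversion of R. Extent ξ = 0.5X.
At extent ξ: n_R = 1 − X; n_N = 1.5X; n_I = 4.76 (inert).
Total moles n_T = 5.76 + 0.5X.
Mole fractions y_i = n_i/n_T; K_p = p_N^3 / (p_R^2) with p_i = y_i·P.
Equating to 83.2 kPa and solving on 0 < X < 1: X = 0.467.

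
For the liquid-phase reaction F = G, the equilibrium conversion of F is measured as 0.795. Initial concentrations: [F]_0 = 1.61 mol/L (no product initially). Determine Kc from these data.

Kc = 3.88

Let X = conversion of F.
Concentrations: [F] = 1.61 − 1.61X; [G] = 1.61X.
At X = 0.795: [F] = 0.33, [G] = 1.28.
Kc = [G] / ([F]) = 3.88.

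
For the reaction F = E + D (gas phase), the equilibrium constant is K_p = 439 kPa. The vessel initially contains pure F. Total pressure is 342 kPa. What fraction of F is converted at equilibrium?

X = 0.750

Take 1 mol F as basis and let X be its fractional conversion, so ξ = X.
Species balance: n_F = 1 − X; n_E = X; n_D = X.
Summing: n_T = 1 + X.
With p_i = (n_i/n_T)P, K_p = p_E p_D / (p_F).
Substituting and setting equal to 439 kPa gives a polynomial in X; the root in (0,1) is X = 0.750.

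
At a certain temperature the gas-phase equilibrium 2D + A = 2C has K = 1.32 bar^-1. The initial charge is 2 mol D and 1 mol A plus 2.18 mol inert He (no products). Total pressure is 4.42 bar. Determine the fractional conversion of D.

Let X = conversion of D (basis 2 mol D); extent of reaction ξ = X.
Moles: n_D = 2 − 2X; n_A = 1 − X; n_C = 2X; n_I = 2.18 (inert).
Total moles n_T = 5.18 − X.
y_i = n_i/n_T, p_i = y_i·P. K = p_C^2 / (p_D^2 p_A).
Setting this equal to 1.32 bar^-1 and taking the physical root (0 < X < 1) gives X = 0.451.

X = 0.451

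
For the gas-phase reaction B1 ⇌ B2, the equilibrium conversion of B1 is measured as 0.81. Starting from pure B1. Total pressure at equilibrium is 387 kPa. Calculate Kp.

Let X = conversion of B1 (basis 1 mol B1); extent of reaction ξ = X.
Species balance: n_B1 = 1 − X; n_B2 = X.
n_T stays at 1 (no change in mole number).
At X = 0.81: n_B1 = 0.19, n_B2 = 0.81, n_T = 1.
p_i = (n_i/n_T)·P. Kp = p_B2 / (p_B1) = 4.26.

Kp = 4.26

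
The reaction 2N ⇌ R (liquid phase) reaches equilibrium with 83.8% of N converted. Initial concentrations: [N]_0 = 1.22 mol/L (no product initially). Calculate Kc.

Kc = 13.1 L/mol

Let X = conversion of N.
Concentrations: [N] = 1.22 − 1.22X; [R] = 0.61X.
At X = 0.838: [N] = 0.198, [R] = 0.511.
Kc = [R] / ([N]^2) = 13.1 L/mol.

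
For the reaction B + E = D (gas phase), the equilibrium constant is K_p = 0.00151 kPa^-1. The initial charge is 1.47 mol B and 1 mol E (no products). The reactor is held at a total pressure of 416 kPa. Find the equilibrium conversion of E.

Basis: 1 mol E initially; let X = conversion of E. Extent ξ = X.
Moles: n_B = 1.47 − X; n_E = 1 − X; n_D = X.
Total moles n_T = 2.47 − X.
With p_i = (n_i/n_T)P, K_p = p_D / (p_B p_E).
Equating to 0.00151 kPa^-1 and solving on 0 < X < 1: X = 0.256.

X = 0.256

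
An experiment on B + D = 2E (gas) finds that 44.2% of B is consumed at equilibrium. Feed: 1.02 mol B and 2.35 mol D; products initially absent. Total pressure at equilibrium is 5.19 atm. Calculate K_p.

Basis: 1.02 mol B initially; let X = conversion of B. Extent ξ = 1.02X.
Mole table: n_B = 1.02 − 1.02X; n_D = 2.35 − 1.02X; n_E = 2.04X.
Total moles n_T = 3.37 (Δν = 0, constant).
At X = 0.442: n_B = 0.569, n_D = 1.9, n_E = 0.902, n_T = 3.37.
p_i = (n_i/n_T)·P. K_p = p_E^2 / (p_B p_D) = 0.752.

K_p = 0.752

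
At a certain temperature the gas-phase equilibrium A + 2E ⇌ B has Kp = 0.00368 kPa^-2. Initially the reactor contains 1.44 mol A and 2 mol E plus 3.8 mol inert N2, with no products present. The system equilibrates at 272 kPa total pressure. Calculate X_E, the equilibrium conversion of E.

X = 0.807

Take 2 mol E as basis and let X be its fractional conversion, so ξ = X.
Species balance: n_A = 1.44 − X; n_E = 2 − 2X; n_B = X; n_I = 3.8 (inert).
Total moles n_T = 7.24 − 2X.
Mole fractions y_i = n_i/n_T; Kp = p_B / (p_A p_E^2) with p_i = y_i·P.
This yields a degree-3 equation in X; solving on (0,1), X = 0.807.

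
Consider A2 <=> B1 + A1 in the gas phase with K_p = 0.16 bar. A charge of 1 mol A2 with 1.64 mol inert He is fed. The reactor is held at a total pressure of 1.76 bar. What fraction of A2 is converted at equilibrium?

Let X = conversion of A2 (basis 1 mol A2); extent of reaction ξ = X.
Mole table: n_A2 = 1 − X; n_B1 = X; n_A1 = X; n_I = 1.64 (inert).
n_T = Σnᵢ = 2.64 + X.
Mole fractions y_i = n_i/n_T; K_p = p_B1 p_A1 / (p_A2) with p_i = y_i·P.
Equating to 0.16 bar and solving on 0 < X < 1: X = 0.406.

X = 0.406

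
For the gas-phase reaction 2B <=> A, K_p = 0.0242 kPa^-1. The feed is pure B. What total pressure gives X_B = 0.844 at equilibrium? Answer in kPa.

Basis: 1 mol B initially; let X = conversion of B. Extent ξ = 0.5X.
Species balance: n_B = 1 − X; n_A = 0.5X.
Total moles n_T = 1 − 0.5X.
K_p = p_A / (p_B^2) with p_i = (n_i/n_T)·P.
At X = 0.844: the mole-fraction product g(X) = Π y_i^ν_i = 10.02. Since K_p = g(X)·P^{-1}, P = (g/K_p)^(1/1) = (10.02/0.0242)^(1/1) = 414 kPa.

P = 414 kPa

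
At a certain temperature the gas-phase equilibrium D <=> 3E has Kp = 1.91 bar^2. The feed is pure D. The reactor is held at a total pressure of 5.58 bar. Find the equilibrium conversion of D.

Let X = conversion of D (basis 1 mol D); extent of reaction ξ = X.
Species balance: n_D = 1 − X; n_E = 3X.
Summing: n_T = 1 + 2X.
With p_i = (n_i/n_T)P, Kp = p_E^3 / (p_D).
Substituting and setting equal to 1.91 bar^2 gives a polynomial in X; the root in (0,1) is X = 0.148.

X = 0.148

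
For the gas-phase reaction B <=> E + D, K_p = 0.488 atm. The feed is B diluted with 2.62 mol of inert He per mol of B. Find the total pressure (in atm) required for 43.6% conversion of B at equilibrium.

Basis: 1 mol B initially; let X = conversion of B. Extent ξ = X.
At extent ξ: n_B = 1 − X; n_E = X; n_D = X; n_I = 2.62 (inert).
Total moles n_T = 3.62 + X.
K_p = p_E p_D / (p_B) with p_i = (n_i/n_T)·P.
At X = 0.436: the mole-fraction product g(X) = Π y_i^ν_i = 0.0831. Since K_p = g(X)·P^{1}, P = (K_p/g)^(1/1) = (0.488/0.0831)^(1/1) = 5.87 atm.

P = 5.87 atm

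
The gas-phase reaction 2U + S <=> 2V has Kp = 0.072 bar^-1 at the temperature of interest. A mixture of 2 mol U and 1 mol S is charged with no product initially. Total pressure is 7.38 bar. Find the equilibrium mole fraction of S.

y_S = 0.266

Basis: 2 mol U initially; let X = conversion of U. Extent ξ = X.
Moles: n_U = 2 − 2X; n_S = 1 − X; n_V = 2X.
Total moles n_T = 3 − X.
y_i = n_i/n_T, p_i = y_i·P. Kp = p_V^2 / (p_U^2 p_S).
This yields a degree-3 equation in X; solving on (0,1), X = 0.273.
Then n_S = 0.727, n_T = 2.73, so y_S = 0.266.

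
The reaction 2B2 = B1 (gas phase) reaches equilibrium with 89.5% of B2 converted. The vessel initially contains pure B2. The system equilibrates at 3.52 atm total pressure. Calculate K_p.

Let X = conversion of B2 (basis 1 mol B2); extent of reaction ξ = 0.5X.
Species balance: n_B2 = 1 − X; n_B1 = 0.5X.
Total moles n_T = 1 − 0.5X.
At X = 0.895: n_B2 = 0.105, n_B1 = 0.448, n_T = 0.552.
p_i = (n_i/n_T)·P. K_p = p_B1 / (p_B2^2) = 6.37 atm^-1.

K_p = 6.37 atm^-1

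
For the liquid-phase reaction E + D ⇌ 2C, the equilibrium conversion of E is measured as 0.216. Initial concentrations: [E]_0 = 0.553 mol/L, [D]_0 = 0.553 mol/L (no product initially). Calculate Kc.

Let X = conversion of E.
Concentrations: [E] = 0.553 − 0.553X; [D] = 0.553 − 0.553X; [C] = 1.11X.
At X = 0.216: [E] = 0.434, [D] = 0.434, [C] = 0.239.
Kc = [C]^2 / ([E] [D]) = 0.304.

Kc = 0.304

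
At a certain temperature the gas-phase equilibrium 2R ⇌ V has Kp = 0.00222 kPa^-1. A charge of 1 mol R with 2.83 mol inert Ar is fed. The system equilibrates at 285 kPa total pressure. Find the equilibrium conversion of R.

Basis: 1 mol R initially; let X = conversion of R. Extent ξ = 0.5X.
Mole table: n_R = 1 − X; n_V = 0.5X; n_I = 2.83 (inert).
Summing: n_T = 3.83 − 0.5X.
With p_i = (n_i/n_T)P, Kp = p_V / (p_R^2).
This yields a degree-2 equation in X; solving on (0,1), X = 0.211.

X = 0.211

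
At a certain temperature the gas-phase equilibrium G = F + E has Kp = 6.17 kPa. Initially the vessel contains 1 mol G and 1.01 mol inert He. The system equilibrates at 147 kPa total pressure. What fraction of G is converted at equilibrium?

X = 0.265

Basis: 1 mol G initially; let X = conversion of G. Extent ξ = X.
Mole table: n_G = 1 − X; n_F = X; n_E = X; n_I = 1.01 (inert).
n_T = Σnᵢ = 2.01 + X.
Mole fractions y_i = n_i/n_T; Kp = p_F p_E / (p_G) with p_i = y_i·P.
Equating to 6.17 kPa and solving on 0 < X < 1: X = 0.265.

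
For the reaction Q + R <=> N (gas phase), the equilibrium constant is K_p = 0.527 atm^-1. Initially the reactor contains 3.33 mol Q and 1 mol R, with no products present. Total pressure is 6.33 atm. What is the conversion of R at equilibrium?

Basis: 1 mol R initially; let X = conversion of R. Extent ξ = X.
Moles: n_Q = 3.33 − X; n_R = 1 − X; n_N = X.
Summing: n_T = 4.33 − X.
With p_i = (n_i/n_T)P, K_p = p_N / (p_Q p_R).
This yields a degree-2 equation in X; solving on (0,1), X = 0.707.

X = 0.707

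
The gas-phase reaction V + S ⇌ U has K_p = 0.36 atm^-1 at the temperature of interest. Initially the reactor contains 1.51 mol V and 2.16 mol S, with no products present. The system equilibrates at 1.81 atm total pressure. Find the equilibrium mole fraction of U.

Let X = conversion of V (basis 1.51 mol V); extent of reaction ξ = 1.51X.
Species balance: n_V = 1.51 − 1.51X; n_S = 2.16 − 1.51X; n_U = 1.51X.
n_T = Σnᵢ = 3.67 − 1.51X.
y_i = n_i/n_T, p_i = y_i·P. K_p = p_U / (p_V p_S).
Setting this equal to 0.36 atm^-1 and taking the physical root (0 < X < 1) gives X = 0.260.
Then n_U = 0.393, n_T = 3.28, so y_U = 0.120.

y_U = 0.120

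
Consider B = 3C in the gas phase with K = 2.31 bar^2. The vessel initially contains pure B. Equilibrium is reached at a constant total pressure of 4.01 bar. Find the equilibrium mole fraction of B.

y_B = 0.567

Basis: 1 mol B initially; let X = conversion of B. Extent ξ = X.
Mole table: n_B = 1 − X; n_C = 3X.
Summing: n_T = 1 + 2X.
Mole fractions y_i = n_i/n_T; K = p_C^3 / (p_B) with p_i = y_i·P.
Setting this equal to 2.31 bar^2 and taking the physical root (0 < X < 1) gives X = 0.203.
Then n_B = 0.797, n_T = 1.41, so y_B = 0.567.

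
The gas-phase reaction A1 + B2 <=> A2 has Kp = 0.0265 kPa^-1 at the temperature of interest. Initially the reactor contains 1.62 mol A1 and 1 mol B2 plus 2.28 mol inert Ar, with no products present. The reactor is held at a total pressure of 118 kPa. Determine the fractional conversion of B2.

X = 0.451

Take 1 mol B2 as basis and let X be its fractional conversion, so ξ = X.
Moles: n_A1 = 1.62 − X; n_B2 = 1 − X; n_A2 = X; n_I = 2.28 (inert).
n_T = Σnᵢ = 4.9 − X.
y_i = n_i/n_T, p_i = y_i·P. Kp = p_A2 / (p_A1 p_B2).
This yields a degree-2 equation in X; solving on (0,1), X = 0.451.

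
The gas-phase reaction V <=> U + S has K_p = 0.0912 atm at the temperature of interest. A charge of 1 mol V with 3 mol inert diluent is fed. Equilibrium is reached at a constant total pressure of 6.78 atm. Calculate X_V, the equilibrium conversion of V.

X = 0.211

Basis: 1 mol V initially; let X = conversion of V. Extent ξ = X.
Mole table: n_V = 1 − X; n_U = X; n_S = X; n_I = 3 (inert).
Summing: n_T = 4 + X.
With p_i = (n_i/n_T)P, K_p = p_U p_S / (p_V).
Substituting and setting equal to 0.0912 atm gives a polynomial in X; the root in (0,1) is X = 0.211.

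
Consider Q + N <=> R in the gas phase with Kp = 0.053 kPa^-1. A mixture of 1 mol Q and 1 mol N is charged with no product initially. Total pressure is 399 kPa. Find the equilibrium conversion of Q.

X = 0.788

Take 1 mol Q as basis and let X be its fractional conversion, so ξ = X.
Mole table: n_Q = 1 − X; n_N = 1 − X; n_R = X.
Summing: n_T = 2 − X.
With p_i = (n_i/n_T)P, Kp = p_R / (p_Q p_N).
Setting this equal to 0.053 kPa^-1 and taking the physical root (0 < X < 1) gives X = 0.788.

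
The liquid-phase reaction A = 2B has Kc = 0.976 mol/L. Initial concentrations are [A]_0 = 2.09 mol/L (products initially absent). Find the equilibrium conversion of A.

X = 0.288

Let X = conversion of A; extent ξ = 2.09·X mol/L.
Concentrations: [A] = 2.09 − 2.09X; [B] = 4.18X.
Kc = [B]^2 / ([A]).
This equals 0.976 at X = 0.288 (the root in 0 < X < 1).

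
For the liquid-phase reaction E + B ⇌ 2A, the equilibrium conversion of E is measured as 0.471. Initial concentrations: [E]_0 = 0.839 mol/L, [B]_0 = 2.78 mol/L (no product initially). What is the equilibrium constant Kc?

Let X = conversion of E.
Concentrations: [E] = 0.839 − 0.839X; [B] = 2.78 − 0.839X; [A] = 1.68X.
At X = 0.471: [E] = 0.444, [B] = 2.38, [A] = 0.79.
Kc = [A]^2 / ([E] [B]) = 0.59.

Kc = 0.59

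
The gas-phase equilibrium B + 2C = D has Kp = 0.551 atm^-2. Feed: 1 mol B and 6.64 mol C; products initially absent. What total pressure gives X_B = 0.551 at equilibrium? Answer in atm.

P = 1.76 atm

Take 1 mol B as basis and let X be its fractional conversion, so ξ = X.
Mole table: n_B = 1 − X; n_C = 6.64 − 2X; n_D = X.
n_T = Σnᵢ = 7.64 − 2X.
Kp = p_D / (p_B p_C^2) with p_i = (n_i/n_T)·P.
At X = 0.551: the mole-fraction product g(X) = Π y_i^ν_i = 1.71. Since Kp = g(X)·P^{-2}, P = (g/Kp)^(1/2) = (1.71/0.551)^(1/2) = 1.76 atm.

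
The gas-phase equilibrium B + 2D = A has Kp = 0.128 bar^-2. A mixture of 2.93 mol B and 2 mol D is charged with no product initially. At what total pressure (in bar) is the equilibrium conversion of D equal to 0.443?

P = 4.28 bar

Take 2 mol D as basis and let X be its fractional conversion, so ξ = X.
Species balance: n_B = 2.93 − X; n_D = 2 − 2X; n_A = X.
Summing: n_T = 4.93 − 2X.
Kp = p_A / (p_B p_D^2) with p_i = (n_i/n_T)·P.
At X = 0.443: the mole-fraction product g(X) = Π y_i^ν_i = 2.347. Since Kp = g(X)·P^{-2}, P = (g/Kp)^(1/2) = (2.347/0.128)^(1/2) = 4.28 bar.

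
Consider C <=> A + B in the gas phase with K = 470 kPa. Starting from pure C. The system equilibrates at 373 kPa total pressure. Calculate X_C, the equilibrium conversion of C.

X = 0.747

Basis: 1 mol C initially; let X = conversion of C. Extent ξ = X.
Moles: n_C = 1 − X; n_A = X; n_B = X.
Summing: n_T = 1 + X.
y_i = n_i/n_T, p_i = y_i·P. K = p_A p_B / (p_C).
Setting this equal to 470 kPa and taking the physical root (0 < X < 1) gives X = 0.747.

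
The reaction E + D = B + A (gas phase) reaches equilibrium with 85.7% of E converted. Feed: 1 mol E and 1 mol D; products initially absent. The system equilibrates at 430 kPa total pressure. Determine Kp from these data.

Kp = 35.9

Take 1 mol E as basis and let X be its fractional conversion, so ξ = X.
Moles: n_E = 1 − X; n_D = 1 − X; n_B = X; n_A = X.
Total moles n_T = 2 (Δν = 0, constant).
At X = 0.857: n_E = 0.143, n_D = 0.143, n_B = 0.857, n_A = 0.857, n_T = 2.
p_i = (n_i/n_T)·P. Kp = p_B p_A / (p_E p_D) = 35.9.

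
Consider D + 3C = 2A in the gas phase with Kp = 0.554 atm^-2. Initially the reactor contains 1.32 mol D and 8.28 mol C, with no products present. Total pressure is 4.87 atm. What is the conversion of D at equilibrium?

X = 0.861

Take 1.32 mol D as basis and let X be its fractional conversion, so ξ = 1.32X.
At extent ξ: n_D = 1.32 − 1.32X; n_C = 8.28 − 3.96X; n_A = 2.64X.
Total moles n_T = 9.6 − 2.64X.
Mole fractions y_i = n_i/n_T; Kp = p_A^2 / (p_D p_C^3) with p_i = y_i·P.
Setting this equal to 0.554 atm^-2 and taking the physical root (0 < X < 1) gives X = 0.861.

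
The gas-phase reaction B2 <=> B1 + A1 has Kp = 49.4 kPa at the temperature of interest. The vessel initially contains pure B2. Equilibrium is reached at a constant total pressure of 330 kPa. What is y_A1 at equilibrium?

Basis: 1 mol B2 initially; let X = conversion of B2. Extent ξ = X.
Mole table: n_B2 = 1 − X; n_B1 = X; n_A1 = X.
Total moles n_T = 1 + X.
With p_i = (n_i/n_T)P, Kp = p_B1 p_A1 / (p_B2).
Setting this equal to 49.4 kPa and taking the physical root (0 < X < 1) gives X = 0.361.
Then n_A1 = 0.361, n_T = 1.36, so y_A1 = 0.265.

y_A1 = 0.265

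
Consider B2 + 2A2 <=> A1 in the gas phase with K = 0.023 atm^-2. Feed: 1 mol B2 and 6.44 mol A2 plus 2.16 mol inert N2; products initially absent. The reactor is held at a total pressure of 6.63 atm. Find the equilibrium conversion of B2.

X = 0.299

Take 1 mol B2 as basis and let X be its fractional conversion, so ξ = X.
Species balance: n_B2 = 1 − X; n_A2 = 6.44 − 2X; n_A1 = X; n_I = 2.16 (inert).
Summing: n_T = 9.6 − 2X.
With p_i = (n_i/n_T)P, K = p_A1 / (p_B2 p_A2^2).
This yields a degree-3 equation in X; solving on (0,1), X = 0.299.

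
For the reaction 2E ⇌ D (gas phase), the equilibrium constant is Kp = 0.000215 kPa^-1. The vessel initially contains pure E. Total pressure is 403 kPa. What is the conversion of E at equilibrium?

Basis: 1 mol E initially; let X = conversion of E. Extent ξ = 0.5X.
Mole table: n_E = 1 − X; n_D = 0.5X.
Total moles n_T = 1 − 0.5X.
y_i = n_i/n_T, p_i = y_i·P. Kp = p_D / (p_E^2).
Equating to 0.000215 kPa^-1 and solving on 0 < X < 1: X = 0.138.

X = 0.138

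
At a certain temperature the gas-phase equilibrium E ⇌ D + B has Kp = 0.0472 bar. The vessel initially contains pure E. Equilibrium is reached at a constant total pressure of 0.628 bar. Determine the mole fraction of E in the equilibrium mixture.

y_E = 0.582

Basis: 1 mol E initially; let X = conversion of E. Extent ξ = X.
Mole table: n_E = 1 − X; n_D = X; n_B = X.
Total moles n_T = 1 + X.
Mole fractions y_i = n_i/n_T; Kp = p_D p_B / (p_E) with p_i = y_i·P.
Setting this equal to 0.0472 bar and taking the physical root (0 < X < 1) gives X = 0.264.
Then n_E = 0.736, n_T = 1.26, so y_E = 0.582.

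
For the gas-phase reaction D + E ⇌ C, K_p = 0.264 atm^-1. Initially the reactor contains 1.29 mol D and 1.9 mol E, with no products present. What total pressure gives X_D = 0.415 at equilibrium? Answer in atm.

P = 5.23 atm

Let X = conversion of D (basis 1.29 mol D); extent of reaction ξ = 1.29X.
Species balance: n_D = 1.29 − 1.29X; n_E = 1.9 − 1.29X; n_C = 1.29X.
Summing: n_T = 3.19 − 1.29X.
K_p = p_C / (p_D p_E) with p_i = (n_i/n_T)·P.
At X = 0.415: the mole-fraction product g(X) = Π y_i^ν_i = 1.38. Since K_p = g(X)·P^{-1}, P = (g/K_p)^(1/1) = (1.38/0.264)^(1/1) = 5.23 atm.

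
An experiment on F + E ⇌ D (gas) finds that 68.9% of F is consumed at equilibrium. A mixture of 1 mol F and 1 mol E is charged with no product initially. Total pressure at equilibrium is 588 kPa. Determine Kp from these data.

Kp = 0.0159 kPa^-1

Take 1 mol F as basis and let X be its fractional conversion, so ξ = X.
Mole table: n_F = 1 − X; n_E = 1 − X; n_D = X.
Total moles n_T = 2 − X.
At X = 0.689: n_F = 0.311, n_E = 0.311, n_D = 0.689, n_T = 1.31.
p_i = (n_i/n_T)·P. Kp = p_D / (p_F p_E) = 0.0159 kPa^-1.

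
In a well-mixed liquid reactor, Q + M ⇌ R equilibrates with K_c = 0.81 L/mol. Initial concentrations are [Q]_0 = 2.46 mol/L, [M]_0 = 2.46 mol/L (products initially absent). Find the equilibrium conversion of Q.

X = 0.499

Let X = conversion of Q; extent ξ = 2.46·X mol/L.
Concentrations: [Q] = 2.46 − 2.46X; [M] = 2.46 − 2.46X; [R] = 2.46X.
K_c = [R] / ([Q] [M]).
This equals 0.81 at X = 0.499 (the root in 0 < X < 1).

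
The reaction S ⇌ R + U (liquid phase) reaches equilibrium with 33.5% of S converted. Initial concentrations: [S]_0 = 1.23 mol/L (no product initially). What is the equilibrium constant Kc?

Kc = 0.208 mol/L

Let X = conversion of S.
Concentrations: [S] = 1.23 − 1.23X; [R] = 1.23X; [U] = 1.23X.
At X = 0.335: [S] = 0.818, [R] = 0.412, [U] = 0.412.
Kc = [R] [U] / ([S]) = 0.208 mol/L.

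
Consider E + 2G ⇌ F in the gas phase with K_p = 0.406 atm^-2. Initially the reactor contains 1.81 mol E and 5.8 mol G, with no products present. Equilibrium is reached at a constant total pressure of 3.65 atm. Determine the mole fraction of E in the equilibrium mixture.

Take 1.81 mol E as basis and let X be its fractional conversion, so ξ = 1.81X.
Species balance: n_E = 1.81 − 1.81X; n_G = 5.8 − 3.62X; n_F = 1.81X.
Summing: n_T = 7.61 − 3.62X.
Mole fractions y_i = n_i/n_T; K_p = p_F / (p_E p_G^2) with p_i = y_i·P.
Substituting and setting equal to 0.406 atm^-2 gives a polynomial in X; the root in (0,1) is X = 0.693.
Then n_E = 0.557, n_T = 5.1, so y_E = 0.109.

y_E = 0.109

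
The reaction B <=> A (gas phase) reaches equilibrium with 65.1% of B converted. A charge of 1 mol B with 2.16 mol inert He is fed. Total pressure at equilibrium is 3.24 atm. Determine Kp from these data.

Kp = 1.87

Take 1 mol B as basis and let X be its fractional conversion, so ξ = X.
Moles: n_B = 1 − X; n_A = X; n_I = 2.16 (inert).
Since Δν = 0, n_T = 3.16 throughout.
At X = 0.651: n_B = 0.349, n_A = 0.651, n_T = 3.16.
p_i = (n_i/n_T)·P. Kp = p_A / (p_B) = 1.87.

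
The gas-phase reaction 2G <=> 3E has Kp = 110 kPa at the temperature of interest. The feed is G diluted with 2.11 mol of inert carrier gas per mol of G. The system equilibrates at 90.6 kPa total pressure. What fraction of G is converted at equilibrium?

Let X = conversion of G (basis 1 mol G); extent of reaction ξ = 0.5X.
Moles: n_G = 1 − X; n_E = 1.5X; n_I = 2.11 (inert).
Summing: n_T = 3.11 + 0.5X.
y_i = n_i/n_T, p_i = y_i·P. Kp = p_E^3 / (p_G^2).
Equating to 110 kPa and solving on 0 < X < 1: X = 0.590.

X = 0.590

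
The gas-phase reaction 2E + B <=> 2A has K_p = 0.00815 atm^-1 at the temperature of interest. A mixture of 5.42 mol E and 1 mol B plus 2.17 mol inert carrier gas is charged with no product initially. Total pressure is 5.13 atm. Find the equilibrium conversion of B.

X = 0.164

Let X = conversion of B (basis 1 mol B); extent of reaction ξ = X.
Moles: n_E = 5.42 − 2X; n_B = 1 − X; n_A = 2X; n_I = 2.17 (inert).
Total moles n_T = 8.59 − X.
With p_i = (n_i/n_T)P, K_p = p_A^2 / (p_E^2 p_B).
Setting this equal to 0.00815 atm^-1 and taking the physical root (0 < X < 1) gives X = 0.164.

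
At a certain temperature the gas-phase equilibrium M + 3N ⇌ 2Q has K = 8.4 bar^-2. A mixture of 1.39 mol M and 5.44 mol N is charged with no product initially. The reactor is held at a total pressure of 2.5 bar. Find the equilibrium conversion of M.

X = 0.821

Let X = conversion of M (basis 1.39 mol M); extent of reaction ξ = 1.39X.
Mole table: n_M = 1.39 − 1.39X; n_N = 5.44 − 4.17X; n_Q = 2.78X.
Summing: n_T = 6.83 − 2.78X.
With p_i = (n_i/n_T)P, K = p_Q^2 / (p_M p_N^3).
Setting this equal to 8.4 bar^-2 and taking the physical root (0 < X < 1) gives X = 0.821.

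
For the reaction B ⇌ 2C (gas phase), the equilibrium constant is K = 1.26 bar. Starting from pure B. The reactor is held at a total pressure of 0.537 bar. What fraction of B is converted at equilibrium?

Let X = conversion of B (basis 1 mol B); extent of reaction ξ = X.
At extent ξ: n_B = 1 − X; n_C = 2X.
Summing: n_T = 1 + X.
y_i = n_i/n_T, p_i = y_i·P. K = p_C^2 / (p_B).
Equating to 1.26 bar and solving on 0 < X < 1: X = 0.608.

X = 0.608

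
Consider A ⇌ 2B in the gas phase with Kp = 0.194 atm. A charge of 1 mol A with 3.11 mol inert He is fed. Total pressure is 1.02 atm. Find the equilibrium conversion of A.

X = 0.367

Basis: 1 mol A initially; let X = conversion of A. Extent ξ = X.
At extent ξ: n_A = 1 − X; n_B = 2X; n_I = 3.11 (inert).
Total moles n_T = 4.11 + X.
Mole fractions y_i = n_i/n_T; Kp = p_B^2 / (p_A) with p_i = y_i·P.
Substituting and setting equal to 0.194 atm gives a polynomial in X; the root in (0,1) is X = 0.367.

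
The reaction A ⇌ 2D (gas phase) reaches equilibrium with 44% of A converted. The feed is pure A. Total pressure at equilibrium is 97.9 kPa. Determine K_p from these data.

K_p = 94 kPa

Basis: 1 mol A initially; let X = conversion of A. Extent ξ = X.
Mole table: n_A = 1 − X; n_D = 2X.
Summing: n_T = 1 + X.
At X = 0.44: n_A = 0.56, n_D = 0.88, n_T = 1.44.
p_i = (n_i/n_T)·P. K_p = p_D^2 / (p_A) = 94 kPa.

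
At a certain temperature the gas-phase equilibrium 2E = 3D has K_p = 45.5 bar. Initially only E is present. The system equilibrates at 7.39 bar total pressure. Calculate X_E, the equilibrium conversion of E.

X = 0.658

Basis: 1 mol E initially; let X = conversion of E. Extent ξ = 0.5X.
At extent ξ: n_E = 1 − X; n_D = 1.5X.
Summing: n_T = 1 + 0.5X.
Mole fractions y_i = n_i/n_T; K_p = p_D^3 / (p_E^2) with p_i = y_i·P.
Substituting and setting equal to 45.5 bar gives a polynomial in X; the root in (0,1) is X = 0.658.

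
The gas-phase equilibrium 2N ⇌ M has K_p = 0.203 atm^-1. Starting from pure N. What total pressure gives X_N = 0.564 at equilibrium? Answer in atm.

Basis: 1 mol N initially; let X = conversion of N. Extent ξ = 0.5X.
At extent ξ: n_N = 1 − X; n_M = 0.5X.
Summing: n_T = 1 − 0.5X.
K_p = p_M / (p_N^2) with p_i = (n_i/n_T)·P.
At X = 0.564: the mole-fraction product g(X) = Π y_i^ν_i = 1.065. Since K_p = g(X)·P^{-1}, P = (g/K_p)^(1/1) = (1.065/0.203)^(1/1) = 5.25 atm.

P = 5.25 atm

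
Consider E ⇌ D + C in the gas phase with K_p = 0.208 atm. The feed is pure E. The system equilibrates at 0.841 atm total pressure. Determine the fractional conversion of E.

X = 0.445

Take 1 mol E as basis and let X be its fractional conversion, so ξ = X.
Moles: n_E = 1 − X; n_D = X; n_C = X.
Total moles n_T = 1 + X.
With p_i = (n_i/n_T)P, K_p = p_D p_C / (p_E).
Substituting and setting equal to 0.208 atm gives a polynomial in X; the root in (0,1) is X = 0.445.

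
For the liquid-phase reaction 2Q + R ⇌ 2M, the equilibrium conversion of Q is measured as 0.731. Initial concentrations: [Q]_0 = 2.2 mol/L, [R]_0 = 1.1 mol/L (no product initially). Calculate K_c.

K_c = 25 L/mol

Let X = conversion of Q.
Concentrations: [Q] = 2.2 − 2.2X; [R] = 1.1 − 1.1X; [M] = 2.2X.
At X = 0.731: [Q] = 0.592, [R] = 0.296, [M] = 1.61.
K_c = [M]^2 / ([Q]^2 [R]) = 25 L/mol.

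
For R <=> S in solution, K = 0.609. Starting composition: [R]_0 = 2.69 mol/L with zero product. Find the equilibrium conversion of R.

X = 0.378

Let X = conversion of R; extent ξ = 2.69·X mol/L.
Concentrations: [R] = 2.69 − 2.69X; [S] = 2.69X.
K = [S] / ([R]).
Setting equal to 0.609 and solving for X on (0,1) gives X = 0.378.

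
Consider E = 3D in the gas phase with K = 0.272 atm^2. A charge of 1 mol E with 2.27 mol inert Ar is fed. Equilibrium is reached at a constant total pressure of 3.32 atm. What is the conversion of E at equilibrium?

Basis: 1 mol E initially; let X = conversion of E. Extent ξ = X.
At extent ξ: n_E = 1 − X; n_D = 3X; n_I = 2.27 (inert).
Summing: n_T = 3.27 + 2X.
Mole fractions y_i = n_i/n_T; K = p_D^3 / (p_E) with p_i = y_i·P.
Equating to 0.272 atm^2 and solving on 0 < X < 1: X = 0.214.

X = 0.214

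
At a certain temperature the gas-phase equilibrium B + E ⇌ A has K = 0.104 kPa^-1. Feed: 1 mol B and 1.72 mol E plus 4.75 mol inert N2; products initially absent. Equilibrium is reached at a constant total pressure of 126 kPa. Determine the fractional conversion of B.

X = 0.669

Basis: 1 mol B initially; let X = conversion of B. Extent ξ = X.
Species balance: n_B = 1 − X; n_E = 1.72 − X; n_A = X; n_I = 4.75 (inert).
n_T = Σnᵢ = 7.47 − X.
y_i = n_i/n_T, p_i = y_i·P. K = p_A / (p_B p_E).
Setting this equal to 0.104 kPa^-1 and taking the physical root (0 < X < 1) gives X = 0.669.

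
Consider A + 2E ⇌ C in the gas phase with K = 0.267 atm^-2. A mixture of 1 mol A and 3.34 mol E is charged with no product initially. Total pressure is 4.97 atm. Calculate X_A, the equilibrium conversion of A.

Let X = conversion of A (basis 1 mol A); extent of reaction ξ = X.
At extent ξ: n_A = 1 − X; n_E = 3.34 − 2X; n_C = X.
Total moles n_T = 4.34 − 2X.
y_i = n_i/n_T, p_i = y_i·P. K = p_C / (p_A p_E^2).
Setting this equal to 0.267 atm^-2 and taking the physical root (0 < X < 1) gives X = 0.737.

X = 0.737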